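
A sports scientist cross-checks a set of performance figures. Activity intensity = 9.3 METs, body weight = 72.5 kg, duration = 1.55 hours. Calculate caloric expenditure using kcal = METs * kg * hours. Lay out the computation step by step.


kcal = 9.3 * 72.5 * 1.55
= 674.25 * 1.55
= 1045.09 kcal

1045.09 kcal


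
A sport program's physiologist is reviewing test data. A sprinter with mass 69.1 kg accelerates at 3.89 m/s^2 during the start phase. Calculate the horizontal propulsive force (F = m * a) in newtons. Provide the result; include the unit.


F = m * a
= 69.1 * 3.89
= 268.8 N

268.8 N


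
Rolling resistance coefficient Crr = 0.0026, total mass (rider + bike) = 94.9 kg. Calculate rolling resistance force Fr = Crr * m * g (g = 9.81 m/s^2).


Fr = Crr * m * g
= 0.0026 * 94.9 * 9.81
= 2.421 N

2.421 N


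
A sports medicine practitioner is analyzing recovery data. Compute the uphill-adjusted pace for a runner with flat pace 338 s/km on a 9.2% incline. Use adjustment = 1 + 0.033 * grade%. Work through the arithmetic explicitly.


Adjustment factor = 1 + 0.033 * 9.2 = 1.3036
Grade-adjusted pace = 338 * 1.3036 = 440.62 s/km

440.62 s/km


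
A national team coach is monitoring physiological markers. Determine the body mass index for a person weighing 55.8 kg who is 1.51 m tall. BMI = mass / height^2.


BMI = mass / height^2
= 55.8 / 1.51^2
= 55.8 / 2.2801
= 24.47 kg/m^2

24.47 kg/m^2


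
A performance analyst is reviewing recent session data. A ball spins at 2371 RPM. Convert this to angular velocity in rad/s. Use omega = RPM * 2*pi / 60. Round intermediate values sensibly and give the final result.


omega = 2371 * 2 * pi / 60
= 2371 * 6.28318531 / 60
= 14897.432 / 60
= 248.291 rad/s

248.291 rad/s


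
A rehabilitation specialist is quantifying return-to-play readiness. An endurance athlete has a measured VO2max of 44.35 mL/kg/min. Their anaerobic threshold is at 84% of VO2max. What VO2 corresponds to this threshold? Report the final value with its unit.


Anaerobic threshold VO2 = VO2max * 84%
= 44.35 * 0.84
= 37.25 mL/kg/min

37.25 mL/kg/min


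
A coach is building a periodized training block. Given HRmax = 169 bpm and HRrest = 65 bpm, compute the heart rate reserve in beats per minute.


Heart rate reserve = maximum HR minus resting HR
HRR = 169 - 65 = 104 bpm

104 bpm


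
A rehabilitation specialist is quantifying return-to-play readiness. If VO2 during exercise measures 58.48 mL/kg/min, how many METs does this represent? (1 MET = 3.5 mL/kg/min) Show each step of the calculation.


METs = VO2 / 3.5 = 58.48 / 3.5 = 16.71

16.71 METs


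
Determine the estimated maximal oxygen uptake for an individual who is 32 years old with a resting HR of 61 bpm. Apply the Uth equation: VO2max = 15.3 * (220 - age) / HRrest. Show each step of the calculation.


HRmax = 220 - 32 = 188
VO2max = 15.3 * (188 / 61)
= 15.3 * 3.082
= 47.15 mL/kg/min

47.15 mL/kg/min


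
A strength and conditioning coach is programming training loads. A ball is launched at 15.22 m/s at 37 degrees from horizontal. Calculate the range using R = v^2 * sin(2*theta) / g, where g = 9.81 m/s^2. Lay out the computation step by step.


sin(2 * 37) = sin(74) = 0.961262
v^2 = 15.22^2 = 231.6484
R = 231.6484 * 0.961262 / 9.81
= 22.699 m

22.699 m


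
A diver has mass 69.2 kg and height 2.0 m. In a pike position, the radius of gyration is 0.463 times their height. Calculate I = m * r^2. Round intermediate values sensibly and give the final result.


r = 0.463 * 2.0 = 0.926 m
I = m * r^2 = 69.2 * 0.857476 = 59.337 kg*m^2

59.337 kg*m^2


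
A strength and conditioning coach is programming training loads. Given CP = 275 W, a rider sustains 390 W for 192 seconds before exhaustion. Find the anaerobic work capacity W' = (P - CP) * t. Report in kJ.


Excess power = 390 - 275 = 115 W
Work above CP = 115 * 192 = 22080 J
W' = 22.08 kJ

22.08 kJ


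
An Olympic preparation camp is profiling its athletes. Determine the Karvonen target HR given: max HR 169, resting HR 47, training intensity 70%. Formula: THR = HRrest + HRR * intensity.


HRR = HRmax - HRrest = 169 - 47 = 122
THR = 47 + 122 * 0.7
= 132.4 bpm

132.4 bpm


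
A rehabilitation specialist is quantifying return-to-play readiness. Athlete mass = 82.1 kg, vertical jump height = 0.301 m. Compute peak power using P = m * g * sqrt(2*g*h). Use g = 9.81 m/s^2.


sqrt(2 * 9.81 * 0.301) = sqrt(5.90562) = 2.430148 m/s
P = 82.1 * 9.81 * 2.430148
= 1957.24 W

1957.24 W


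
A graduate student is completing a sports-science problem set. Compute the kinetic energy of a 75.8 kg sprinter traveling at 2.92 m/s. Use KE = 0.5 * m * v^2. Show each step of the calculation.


Velocity squared = 8.5264
KE = 0.5 * 75.8 * 8.5264 = 323.15 J

323.15 J


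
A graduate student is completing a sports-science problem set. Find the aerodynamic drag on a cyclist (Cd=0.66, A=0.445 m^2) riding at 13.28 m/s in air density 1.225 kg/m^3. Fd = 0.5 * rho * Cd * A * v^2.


Fd = 0.5 * 1.225 * 0.66 * 0.445 * 13.28^2
= 0.5 * 1.225 * 0.66 * 0.445 * 176.3584
= 31.725 N

31.725 N


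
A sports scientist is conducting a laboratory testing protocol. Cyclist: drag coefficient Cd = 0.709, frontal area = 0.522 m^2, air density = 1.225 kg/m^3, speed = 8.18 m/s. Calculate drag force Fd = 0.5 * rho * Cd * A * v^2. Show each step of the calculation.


v^2 = 8.18^2 = 66.9124
Fd = 0.5 * 1.225 * 0.709 * 0.522 * 66.9124
= 15.168 N

15.168 N


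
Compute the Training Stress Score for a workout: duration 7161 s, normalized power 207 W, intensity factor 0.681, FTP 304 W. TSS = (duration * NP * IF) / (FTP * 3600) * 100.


Product = 7161 * 207 * 0.681 = 1009464.687
Base = 304 * 3600 = 1094400
TSS = 1009464.687 / 1094400 * 100 = 92.24

92.24 TSS


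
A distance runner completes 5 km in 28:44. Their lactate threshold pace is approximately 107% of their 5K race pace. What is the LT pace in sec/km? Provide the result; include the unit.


Convert to seconds: 28 min 44 s = 1724 s
Pace per km = 1724 / 5 = 344.8 s/km
LT pace = 344.8 * 1.07 = 368.94 s/km

368.94 s/km


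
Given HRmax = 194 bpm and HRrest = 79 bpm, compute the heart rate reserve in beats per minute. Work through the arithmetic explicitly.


Heart rate reserve = maximum HR minus resting HR
HRR = 194 - 79 = 115 bpm

115 bpm


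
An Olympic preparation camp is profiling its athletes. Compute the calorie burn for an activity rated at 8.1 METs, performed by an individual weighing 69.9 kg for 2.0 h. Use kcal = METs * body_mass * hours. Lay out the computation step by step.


Product of METs and mass = 8.1 * 69.9 = 566.19
Total kcal = 566.19 * 2.0 = 1132.38 kcal

1132.38 kcal


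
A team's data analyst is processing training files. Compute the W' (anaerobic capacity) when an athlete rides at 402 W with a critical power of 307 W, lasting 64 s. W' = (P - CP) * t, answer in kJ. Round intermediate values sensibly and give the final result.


Above-CP power = 95 W
Duration = 64 s
W' = 95 * 64 = 6080 J
Convert: 6080 / 1000 = 6.08 kJ

6.08 kJ


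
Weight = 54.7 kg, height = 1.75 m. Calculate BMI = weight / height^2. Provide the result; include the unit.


height^2 = 1.75^2 = 3.0625
BMI = 54.7 / 3.0625 = 17.86 kg/m^2

17.86 kg/m^2


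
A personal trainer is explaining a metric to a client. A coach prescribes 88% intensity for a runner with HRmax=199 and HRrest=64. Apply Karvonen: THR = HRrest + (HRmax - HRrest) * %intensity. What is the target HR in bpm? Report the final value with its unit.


Heart rate reserve = 199 - 64 = 135
Intensity fraction = 88 / 100 = 0.88
THR = 64 + 135 * 0.88 = 182.8 bpm

182.8 bpm


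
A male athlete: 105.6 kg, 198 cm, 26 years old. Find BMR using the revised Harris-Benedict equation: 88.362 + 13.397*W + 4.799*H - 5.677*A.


Intercept = 88.362
Weight contribution = 13.397 * 105.6 = 1414.7232
Height contribution = 4.799 * 198 = 950.202
Age contribution = 5.677 * 26 = 147.602
BMR = 88.362 + 1414.7232 + 950.202 - 147.602
= 2305.69 kcal/day

2305.69 kcal/day


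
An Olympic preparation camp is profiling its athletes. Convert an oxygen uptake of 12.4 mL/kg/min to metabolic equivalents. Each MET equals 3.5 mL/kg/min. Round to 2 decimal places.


One MET = 3.5 mL/kg/min
Number of METs = 12.4 / 3.5
= 3.54 METs

3.54 METs


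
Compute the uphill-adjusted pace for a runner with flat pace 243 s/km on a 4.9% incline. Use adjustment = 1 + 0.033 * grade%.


Adjustment factor = 1 + 0.033 * 4.9 = 1.1617
Grade-adjusted pace = 243 * 1.1617 = 282.29 s/km

282.29 s/km


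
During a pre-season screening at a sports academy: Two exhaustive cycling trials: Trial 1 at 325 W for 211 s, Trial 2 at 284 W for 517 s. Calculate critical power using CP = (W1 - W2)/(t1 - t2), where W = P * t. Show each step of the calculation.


W1 = 325 * 211 = 68575 J
W2 = 284 * 517 = 146828 J
CP = (68575 - 146828) / (211 - 517)
= -78253 / -306
= 255.73 W

255.73 W


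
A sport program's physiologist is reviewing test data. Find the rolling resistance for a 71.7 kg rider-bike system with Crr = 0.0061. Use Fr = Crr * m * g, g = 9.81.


m * g = 71.7 * 9.81 = 703.377 N
Fr = 0.0061 * 703.377 = 4.291 N

4.291 N


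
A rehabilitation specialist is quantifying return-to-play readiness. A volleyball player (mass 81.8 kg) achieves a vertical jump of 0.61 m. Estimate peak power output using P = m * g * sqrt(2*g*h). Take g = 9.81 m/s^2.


2 * g * h = 2 * 9.81 * 0.61 = 11.9682
sqrt(11.9682) = 3.459509 m/s
P = 81.8 * 9.81 * 3.459509 = 2776.11 W

2776.11 W


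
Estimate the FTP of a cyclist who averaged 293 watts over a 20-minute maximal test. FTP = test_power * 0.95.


FTP = 293 * 0.95 = 278.35 W

278.35 W


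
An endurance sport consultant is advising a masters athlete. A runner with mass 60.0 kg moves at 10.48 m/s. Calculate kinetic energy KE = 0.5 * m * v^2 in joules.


v^2 = 10.48^2 = 109.8304
KE = 0.5 * 60.0 * 109.8304
= 3294.91 J

3294.91 J


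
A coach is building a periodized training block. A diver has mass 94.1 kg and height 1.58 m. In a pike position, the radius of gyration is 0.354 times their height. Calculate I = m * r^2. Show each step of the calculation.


r = 0.354 * 1.58 = 0.55932 m
I = m * r^2 = 94.1 * 0.312839 = 29.438 kg*m^2

29.438 kg*m^2


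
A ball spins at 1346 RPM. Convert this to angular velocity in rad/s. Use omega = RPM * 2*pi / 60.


omega = 1346 * 2 * pi / 60
= 1346 * 6.28318531 / 60
= 8457.167 / 60
= 140.953 rad/s

140.953 rad/s


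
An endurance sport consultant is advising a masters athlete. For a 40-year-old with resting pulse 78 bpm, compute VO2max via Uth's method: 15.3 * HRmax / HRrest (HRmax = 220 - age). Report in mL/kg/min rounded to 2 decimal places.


Step 1: HRmax = 220 - 40 = 180 bpm
Step 2: Ratio = 180 / 78 = 2.3077
Step 3: VO2max = 15.3 * 2.3077 = 35.31 mL/kg/min

35.31 mL/kg/min


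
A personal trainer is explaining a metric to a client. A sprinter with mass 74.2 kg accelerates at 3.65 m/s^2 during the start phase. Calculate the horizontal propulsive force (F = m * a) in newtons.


F = m * a
= 74.2 * 3.65
= 270.83 N

270.83 N


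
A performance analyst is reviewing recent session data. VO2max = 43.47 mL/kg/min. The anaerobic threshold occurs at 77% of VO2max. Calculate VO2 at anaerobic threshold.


AT fraction = 77 / 100 = 0.77
AT VO2 = 43.47 * 0.77
= 33.47 mL/kg/min

33.47 mL/kg/min


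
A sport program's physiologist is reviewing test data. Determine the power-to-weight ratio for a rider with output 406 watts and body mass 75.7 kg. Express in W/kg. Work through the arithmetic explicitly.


P/W = 406 / 75.7 = 5.363 W/kg

5.363 W/kg


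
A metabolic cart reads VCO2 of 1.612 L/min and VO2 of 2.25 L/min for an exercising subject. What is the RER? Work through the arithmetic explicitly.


RER = VCO2 / VO2 = 1.612 / 2.25 = 0.7164

0.7164


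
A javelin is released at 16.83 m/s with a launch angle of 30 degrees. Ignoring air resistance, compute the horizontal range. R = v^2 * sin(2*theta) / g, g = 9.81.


Launch speed squared = 283.2489
sin(2 * 30 deg) = 0.866025
Range = 283.2489 * 0.866025 / 9.81
= 25.005 m

25.005 m


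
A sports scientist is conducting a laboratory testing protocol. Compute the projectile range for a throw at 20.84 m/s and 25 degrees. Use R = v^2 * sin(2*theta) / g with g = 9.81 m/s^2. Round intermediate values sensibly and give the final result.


Two times the angle = 50 degrees
sin(50) = 0.766044
R = 434.3056 * 0.766044 / 9.81 = 33.914 m

33.914 m


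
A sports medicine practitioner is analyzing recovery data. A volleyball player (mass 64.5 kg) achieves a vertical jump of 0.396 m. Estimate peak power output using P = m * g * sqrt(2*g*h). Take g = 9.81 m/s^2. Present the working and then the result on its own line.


2 * g * h = 2 * 9.81 * 0.396 = 7.76952
sqrt(7.76952) = 2.787386 m/s
P = 64.5 * 9.81 * 2.787386 = 1763.7 W

1763.7 W


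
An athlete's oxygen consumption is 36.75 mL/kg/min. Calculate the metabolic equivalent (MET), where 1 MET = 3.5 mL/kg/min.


MET = VO2 / 3.5
= 36.75 / 3.5
= 10.5 METs

10.5 METs


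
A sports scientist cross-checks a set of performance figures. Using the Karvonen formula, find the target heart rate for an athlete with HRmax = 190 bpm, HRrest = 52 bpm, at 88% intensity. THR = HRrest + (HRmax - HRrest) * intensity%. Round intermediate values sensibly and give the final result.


HRR = 190 - 52 = 138
THR = 52 + 138 * 0.88
= 52 + 121.44
= 173.44 bpm

173.44 bpm


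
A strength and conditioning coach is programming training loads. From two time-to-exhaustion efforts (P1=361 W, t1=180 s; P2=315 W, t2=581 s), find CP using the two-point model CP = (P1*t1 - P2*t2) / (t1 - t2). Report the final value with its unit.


Work in trial 1 = 64980 J
Work in trial 2 = 183015 J
Delta work = -118035 J
Delta time = -401 s
CP = -118035 / -401 = 294.35 W

294.35 W


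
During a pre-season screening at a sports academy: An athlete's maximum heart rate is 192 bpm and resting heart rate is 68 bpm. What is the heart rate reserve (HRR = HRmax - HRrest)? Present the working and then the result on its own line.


HRR = HRmax - HRrest
= 192 - 68
= 124 bpm

124 bpm


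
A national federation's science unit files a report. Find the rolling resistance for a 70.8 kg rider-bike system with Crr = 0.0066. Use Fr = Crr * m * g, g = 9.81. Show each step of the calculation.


m * g = 70.8 * 9.81 = 694.548 N
Fr = 0.0066 * 694.548 = 4.584 N

4.584 N


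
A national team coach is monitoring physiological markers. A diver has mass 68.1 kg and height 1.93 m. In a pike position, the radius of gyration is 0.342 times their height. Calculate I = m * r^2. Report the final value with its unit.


r = 0.342 * 1.93 = 0.66006 m
I = m * r^2 = 68.1 * 0.435679 = 29.67 kg*m^2

29.67 kg*m^2


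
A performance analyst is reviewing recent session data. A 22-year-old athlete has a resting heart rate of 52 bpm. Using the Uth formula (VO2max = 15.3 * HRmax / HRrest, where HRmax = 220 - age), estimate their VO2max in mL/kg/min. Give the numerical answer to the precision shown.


HRmax = 220 - 22 = 198 bpm
Ratio = HRmax / HRrest = 198 / 52 = 3.8077
VO2max = 15.3 * 3.8077 = 58.26 mL/kg/min

58.26 mL/kg/min


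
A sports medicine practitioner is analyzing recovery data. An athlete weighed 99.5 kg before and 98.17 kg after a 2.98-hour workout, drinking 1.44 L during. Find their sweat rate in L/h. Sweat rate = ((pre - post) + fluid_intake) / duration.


Body mass change = 1.33 kg
Total sweat loss = 1.33 + 1.44 = 2.77 L
Rate = 2.77 / 2.98 = 0.93 L/h

0.93 L/h


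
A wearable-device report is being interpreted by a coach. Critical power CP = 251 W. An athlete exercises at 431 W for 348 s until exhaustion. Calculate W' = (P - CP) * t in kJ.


P - CP = 431 - 251 = 180 W
W' = 180 * 348 = 62640 J
= 62640 / 1000 = 62.64 kJ

62.64 kJ


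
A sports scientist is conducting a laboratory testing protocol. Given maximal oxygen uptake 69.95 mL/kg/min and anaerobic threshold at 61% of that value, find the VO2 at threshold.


Percentage as decimal = 0.61
VO2 at AT = 69.95 * 0.61 = 42.67 mL/kg/min

42.67 mL/kg/min


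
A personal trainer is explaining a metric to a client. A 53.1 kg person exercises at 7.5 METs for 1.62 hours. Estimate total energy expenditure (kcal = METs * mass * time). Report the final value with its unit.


Energy = METs * mass(kg) * time(h)
= 7.5 * 53.1 * 1.62
= 645.17 kcal

645.17 kcal


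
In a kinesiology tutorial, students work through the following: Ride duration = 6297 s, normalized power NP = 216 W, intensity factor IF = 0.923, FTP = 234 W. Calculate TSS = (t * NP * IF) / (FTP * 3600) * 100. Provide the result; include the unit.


Numerator = 6297 * 216 * 0.923 = 1255420.296
Denominator = 234 * 3600 = 842400
TSS = 1255420.296 / 842400 * 100
= 149.03

149.03 TSS


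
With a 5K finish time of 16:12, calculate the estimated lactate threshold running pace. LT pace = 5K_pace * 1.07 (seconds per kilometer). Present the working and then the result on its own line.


Race duration = 972 s for 5 km
Average pace = 972 / 5 = 194.4 s/km
LT pace = 194.4 * 1.07
= 208.01 s/km

208.01 s/km


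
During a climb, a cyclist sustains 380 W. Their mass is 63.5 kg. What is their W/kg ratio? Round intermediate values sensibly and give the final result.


Power-to-weight = 380 W / 63.5 kg
= 5.984 W/kg

5.984 W/kg


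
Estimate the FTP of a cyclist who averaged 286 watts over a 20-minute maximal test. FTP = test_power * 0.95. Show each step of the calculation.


FTP = 286 * 0.95 = 271.7 W

271.7 W


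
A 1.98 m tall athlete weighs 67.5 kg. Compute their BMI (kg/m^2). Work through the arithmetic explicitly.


height^2 = 3.9204 m^2
BMI = 67.5 / 3.9204 = 17.22 kg/m^2

17.22 kg/m^2


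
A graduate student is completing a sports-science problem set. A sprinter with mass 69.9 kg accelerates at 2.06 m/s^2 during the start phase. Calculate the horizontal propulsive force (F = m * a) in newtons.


F = m * a
= 69.9 * 2.06
= 143.99 N

143.99 N


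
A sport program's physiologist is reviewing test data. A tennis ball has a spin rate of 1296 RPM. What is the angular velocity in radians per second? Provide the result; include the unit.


Convert RPM to rad/s: multiply by 2*pi and divide by 60
omega = 1296 * 2 * pi / 60
= 135.717 rad/s

135.717 rad/s


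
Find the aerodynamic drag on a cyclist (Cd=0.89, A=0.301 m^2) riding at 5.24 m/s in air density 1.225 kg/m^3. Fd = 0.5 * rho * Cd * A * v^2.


Fd = 0.5 * 1.225 * 0.89 * 0.301 * 5.24^2
= 0.5 * 1.225 * 0.89 * 0.301 * 27.4576
= 4.505 N

4.505 N


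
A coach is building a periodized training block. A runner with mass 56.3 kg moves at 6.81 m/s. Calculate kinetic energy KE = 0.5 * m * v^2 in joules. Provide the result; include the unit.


v^2 = 6.81^2 = 46.3761
KE = 0.5 * 56.3 * 46.3761
= 1305.49 J

1305.49 J


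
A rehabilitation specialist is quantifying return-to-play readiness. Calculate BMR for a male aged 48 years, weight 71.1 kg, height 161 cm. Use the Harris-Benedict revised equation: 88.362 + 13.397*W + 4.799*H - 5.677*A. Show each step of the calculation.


Substituting values:
W term = 13.397 * 71.1 = 952.5267
H term = 4.799 * 161 = 772.639
A term = 5.677 * 48 = 272.496
BMR = 1541.03 kcal/day

1541.03 kcal/day


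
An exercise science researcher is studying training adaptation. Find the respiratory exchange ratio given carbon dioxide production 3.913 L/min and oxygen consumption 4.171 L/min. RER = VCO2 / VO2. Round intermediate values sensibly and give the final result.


VCO2 = 3.913 L/min
VO2 = 4.171 L/min
RER = 3.913 / 4.171 = 0.9381

0.9381


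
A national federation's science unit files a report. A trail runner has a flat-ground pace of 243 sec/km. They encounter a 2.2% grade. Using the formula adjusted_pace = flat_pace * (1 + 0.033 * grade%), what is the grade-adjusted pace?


Grade factor = 1 + 0.033 * 2.2 = 1.0726
Adjusted = 243 * 1.0726 = 260.64 sec/km

260.64 s/km


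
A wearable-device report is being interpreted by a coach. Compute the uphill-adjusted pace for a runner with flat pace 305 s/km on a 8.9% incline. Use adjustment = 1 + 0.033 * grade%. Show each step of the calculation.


Adjustment factor = 1 + 0.033 * 8.9 = 1.2937
Grade-adjusted pace = 305 * 1.2937 = 394.58 s/km

394.58 s/km


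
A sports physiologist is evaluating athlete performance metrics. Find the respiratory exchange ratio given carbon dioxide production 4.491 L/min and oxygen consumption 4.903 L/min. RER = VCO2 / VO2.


VCO2 = 4.491 L/min
VO2 = 4.903 L/min
RER = 4.491 / 4.903 = 0.916

0.916


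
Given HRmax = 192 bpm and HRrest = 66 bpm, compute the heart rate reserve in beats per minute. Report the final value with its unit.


Heart rate reserve = maximum HR minus resting HR
HRR = 192 - 66 = 126 bpm

126 bpm


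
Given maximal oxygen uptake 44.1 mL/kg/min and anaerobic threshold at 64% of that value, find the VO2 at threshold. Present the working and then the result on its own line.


Percentage as decimal = 0.64
VO2 at AT = 44.1 * 0.64 = 28.22 mL/kg/min

28.22 mL/kg/min


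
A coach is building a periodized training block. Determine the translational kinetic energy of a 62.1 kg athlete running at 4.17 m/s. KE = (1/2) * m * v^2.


KE = 0.5 * m * v^2
= 0.5 * 62.1 * 4.17^2
= 0.5 * 62.1 * 17.3889
= 539.93 J

539.93 J


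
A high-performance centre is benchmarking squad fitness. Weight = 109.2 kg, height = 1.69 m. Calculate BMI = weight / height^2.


height^2 = 1.69^2 = 2.8561
BMI = 109.2 / 2.8561 = 38.23 kg/m^2

38.23 kg/m^2


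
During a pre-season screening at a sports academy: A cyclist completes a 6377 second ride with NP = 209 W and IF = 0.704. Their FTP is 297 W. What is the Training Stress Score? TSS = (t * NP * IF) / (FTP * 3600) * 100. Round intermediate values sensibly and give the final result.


t * NP * IF = 6377 * 209 * 0.704 = 938286.272
FTP * 3600 = 1069200
TSS = (938286.272 / 1069200) * 100 = 87.76

87.76 TSS


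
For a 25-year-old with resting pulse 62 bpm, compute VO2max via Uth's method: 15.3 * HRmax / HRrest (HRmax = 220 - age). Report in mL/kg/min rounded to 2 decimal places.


Step 1: HRmax = 220 - 25 = 195 bpm
Step 2: Ratio = 195 / 62 = 3.1452
Step 3: VO2max = 15.3 * 3.1452 = 48.12 mL/kg/min

48.12 mL/kg/min


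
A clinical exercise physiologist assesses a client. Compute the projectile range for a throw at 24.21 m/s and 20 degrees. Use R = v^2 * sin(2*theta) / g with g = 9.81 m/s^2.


Two times the angle = 40 degrees
sin(40) = 0.642788
R = 586.1241 * 0.642788 / 9.81 = 38.405 m

38.405 m


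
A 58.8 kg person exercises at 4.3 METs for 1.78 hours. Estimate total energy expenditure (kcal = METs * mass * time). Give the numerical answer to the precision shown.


Energy = METs * mass(kg) * time(h)
= 4.3 * 58.8 * 1.78
= 450.06 kcal

450.06 kcal


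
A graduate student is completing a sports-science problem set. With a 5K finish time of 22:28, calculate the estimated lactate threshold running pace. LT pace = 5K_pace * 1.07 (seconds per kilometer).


Race duration = 1348 s for 5 km
Average pace = 1348 / 5 = 269.6 s/km
LT pace = 269.6 * 1.07
= 288.47 s/km

288.47 s/km


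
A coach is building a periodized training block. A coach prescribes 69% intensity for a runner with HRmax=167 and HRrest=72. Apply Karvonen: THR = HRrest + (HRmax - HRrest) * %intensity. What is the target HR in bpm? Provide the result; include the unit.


Heart rate reserve = 167 - 72 = 95
Intensity fraction = 69 / 100 = 0.69
THR = 72 + 95 * 0.69 = 137.55 bpm

137.55 bpm


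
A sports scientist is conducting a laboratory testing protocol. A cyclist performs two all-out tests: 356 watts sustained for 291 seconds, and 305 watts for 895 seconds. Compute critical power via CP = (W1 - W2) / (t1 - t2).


W1 = P1 * t1 = 356 * 291 = 103596 J
W2 = P2 * t2 = 305 * 895 = 272975 J
CP = (103596 - 272975) / (291 - 895)
= 280.43 W

280.43 W


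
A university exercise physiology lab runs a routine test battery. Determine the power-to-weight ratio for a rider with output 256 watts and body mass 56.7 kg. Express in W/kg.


P/W = 256 / 56.7 = 4.515 W/kg

4.515 W/kg


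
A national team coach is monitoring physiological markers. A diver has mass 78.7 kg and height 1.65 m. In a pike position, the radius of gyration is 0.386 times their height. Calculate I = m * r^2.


r = 0.386 * 1.65 = 0.6369 m
I = m * r^2 = 78.7 * 0.405642 = 31.924 kg*m^2

31.924 kg*m^2


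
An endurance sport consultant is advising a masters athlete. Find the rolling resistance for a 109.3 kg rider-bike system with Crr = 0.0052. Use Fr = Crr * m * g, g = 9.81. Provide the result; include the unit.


m * g = 109.3 * 9.81 = 1072.233 N
Fr = 0.0052 * 1072.233 = 5.576 N

5.576 N


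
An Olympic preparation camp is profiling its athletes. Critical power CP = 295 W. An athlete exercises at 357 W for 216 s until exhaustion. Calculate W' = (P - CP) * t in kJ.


P - CP = 357 - 295 = 62 W
W' = 62 * 216 = 13392 J
= 13392 / 1000 = 13.392 kJ

13.392 kJ


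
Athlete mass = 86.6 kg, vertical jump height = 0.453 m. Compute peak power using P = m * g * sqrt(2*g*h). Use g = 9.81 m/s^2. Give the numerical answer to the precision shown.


sqrt(2 * 9.81 * 0.453) = sqrt(8.88786) = 2.981251 m/s
P = 86.6 * 9.81 * 2.981251
= 2532.71 W

2532.71 W


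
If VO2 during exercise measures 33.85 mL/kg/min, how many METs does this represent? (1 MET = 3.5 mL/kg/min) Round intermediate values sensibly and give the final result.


METs = VO2 / 3.5 = 33.85 / 3.5 = 9.67

9.67 METs


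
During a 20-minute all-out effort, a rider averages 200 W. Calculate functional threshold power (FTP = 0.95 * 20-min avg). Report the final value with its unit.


FTP = 0.95 * 200
= 190.0 W

190.0 W


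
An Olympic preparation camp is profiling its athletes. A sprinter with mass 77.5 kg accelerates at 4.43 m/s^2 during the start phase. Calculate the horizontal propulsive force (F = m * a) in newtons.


F = m * a
= 77.5 * 4.43
= 343.33 N

343.33 N


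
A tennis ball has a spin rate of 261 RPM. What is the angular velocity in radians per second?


Convert RPM to rad/s: multiply by 2*pi and divide by 60
omega = 261 * 2 * pi / 60
= 27.332 rad/s

27.332 rad/s


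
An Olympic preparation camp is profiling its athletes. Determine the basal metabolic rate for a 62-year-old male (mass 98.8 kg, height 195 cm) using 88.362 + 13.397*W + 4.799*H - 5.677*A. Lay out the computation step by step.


BMR = 88.362 + 13.397*98.8 + 4.799*195 - 5.677*62
= 1995.82 kcal/day

1995.82 kcal/day


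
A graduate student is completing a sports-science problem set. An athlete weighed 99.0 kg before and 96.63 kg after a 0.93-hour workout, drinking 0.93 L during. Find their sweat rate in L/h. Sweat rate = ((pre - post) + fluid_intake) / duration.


Body mass change = 2.37 kg
Total sweat loss = 2.37 + 0.93 = 3.3 L
Rate = 3.3 / 0.93 = 3.548 L/h

3.548 L/h


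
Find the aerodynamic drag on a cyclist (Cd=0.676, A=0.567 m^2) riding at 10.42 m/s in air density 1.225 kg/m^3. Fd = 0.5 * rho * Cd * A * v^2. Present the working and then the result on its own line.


Fd = 0.5 * 1.225 * 0.676 * 0.567 * 10.42^2
= 0.5 * 1.225 * 0.676 * 0.567 * 108.5764
= 25.49 N

25.49 N


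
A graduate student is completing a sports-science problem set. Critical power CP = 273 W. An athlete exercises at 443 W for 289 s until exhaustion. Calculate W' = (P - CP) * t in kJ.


P - CP = 443 - 273 = 170 W
W' = 170 * 289 = 49130 J
= 49130 / 1000 = 49.13 kJ

49.13 kJ


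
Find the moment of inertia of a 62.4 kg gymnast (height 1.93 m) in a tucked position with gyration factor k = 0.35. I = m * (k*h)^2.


Radius of gyration = 0.35 * 1.93 = 0.6755 m
I = 62.4 * 0.6755^2
= 62.4 * 0.4563
= 28.473 kg*m^2

28.473 kg*m^2


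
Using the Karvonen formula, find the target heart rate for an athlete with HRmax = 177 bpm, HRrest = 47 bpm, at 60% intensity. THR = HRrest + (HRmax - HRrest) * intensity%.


HRR = 177 - 47 = 130
THR = 47 + 130 * 0.6
= 47 + 78.0
= 125.0 bpm

125.0 bpm


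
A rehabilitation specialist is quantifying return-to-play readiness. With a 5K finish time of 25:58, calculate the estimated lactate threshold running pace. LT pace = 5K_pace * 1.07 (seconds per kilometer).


Race duration = 1558 s for 5 km
Average pace = 1558 / 5 = 311.6 s/km
LT pace = 311.6 * 1.07
= 333.41 s/km

333.41 s/km


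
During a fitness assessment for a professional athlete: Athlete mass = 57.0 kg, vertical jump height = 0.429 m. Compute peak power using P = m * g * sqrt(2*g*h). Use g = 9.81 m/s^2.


sqrt(2 * 9.81 * 0.429) = sqrt(8.41698) = 2.901203 m/s
P = 57.0 * 9.81 * 2.901203
= 1622.27 W

1622.27 W


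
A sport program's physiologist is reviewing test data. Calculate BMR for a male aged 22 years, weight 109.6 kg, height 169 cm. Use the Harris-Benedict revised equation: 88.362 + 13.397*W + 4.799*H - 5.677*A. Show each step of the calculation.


Substituting values:
W term = 13.397 * 109.6 = 1468.3112
H term = 4.799 * 169 = 811.031
A term = 5.677 * 22 = 124.894
BMR = 2242.81 kcal/day

2242.81 kcal/day


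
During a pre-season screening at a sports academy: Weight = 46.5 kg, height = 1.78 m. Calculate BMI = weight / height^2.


height^2 = 1.78^2 = 3.1684
BMI = 46.5 / 3.1684 = 14.68 kg/m^2

14.68 kg/m^2


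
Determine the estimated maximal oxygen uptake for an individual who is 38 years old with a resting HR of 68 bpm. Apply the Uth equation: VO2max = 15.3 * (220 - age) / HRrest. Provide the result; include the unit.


HRmax = 220 - 38 = 182
VO2max = 15.3 * (182 / 68)
= 15.3 * 2.6765
= 40.95 mL/kg/min

40.95 mL/kg/min


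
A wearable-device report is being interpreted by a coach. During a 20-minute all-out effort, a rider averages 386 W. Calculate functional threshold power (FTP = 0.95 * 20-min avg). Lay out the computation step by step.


FTP = 0.95 * 386
= 366.7 W

366.7 W


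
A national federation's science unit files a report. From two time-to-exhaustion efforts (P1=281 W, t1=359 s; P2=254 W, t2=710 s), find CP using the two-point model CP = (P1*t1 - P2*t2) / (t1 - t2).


Work in trial 1 = 100879 J
Work in trial 2 = 180340 J
Delta work = -79461 J
Delta time = -351 s
CP = -79461 / -351 = 226.38 W

226.38 W


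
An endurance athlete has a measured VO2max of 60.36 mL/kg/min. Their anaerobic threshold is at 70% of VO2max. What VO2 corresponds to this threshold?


Anaerobic threshold VO2 = VO2max * 70%
= 60.36 * 0.7
= 42.25 mL/kg/min

42.25 mL/kg/min


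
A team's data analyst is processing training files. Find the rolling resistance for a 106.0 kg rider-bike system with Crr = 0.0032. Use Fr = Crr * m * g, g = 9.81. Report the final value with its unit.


m * g = 106.0 * 9.81 = 1039.86 N
Fr = 0.0032 * 1039.86 = 3.328 N

3.328 N


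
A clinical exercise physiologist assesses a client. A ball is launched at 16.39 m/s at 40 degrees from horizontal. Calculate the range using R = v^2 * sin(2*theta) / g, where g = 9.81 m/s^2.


sin(2 * 40) = sin(80) = 0.984808
v^2 = 16.39^2 = 268.6321
R = 268.6321 * 0.984808 / 9.81
= 26.967 m

26.967 m


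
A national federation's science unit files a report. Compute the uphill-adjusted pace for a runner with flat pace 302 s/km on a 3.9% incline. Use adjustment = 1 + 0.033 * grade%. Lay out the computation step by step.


Adjustment factor = 1 + 0.033 * 3.9 = 1.1287
Grade-adjusted pace = 302 * 1.1287 = 340.87 s/km

340.87 s/km


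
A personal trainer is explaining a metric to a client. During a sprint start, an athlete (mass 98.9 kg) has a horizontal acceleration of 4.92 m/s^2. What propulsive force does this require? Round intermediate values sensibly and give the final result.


Propulsive force = mass * acceleration
= 98.9 kg * 4.92 m/s^2
= 486.59 N

486.59 N


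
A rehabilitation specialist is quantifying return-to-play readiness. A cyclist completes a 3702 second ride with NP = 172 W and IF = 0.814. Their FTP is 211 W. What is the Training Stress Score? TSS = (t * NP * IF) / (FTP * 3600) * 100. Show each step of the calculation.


t * NP * IF = 3702 * 172 * 0.814 = 518309.616
FTP * 3600 = 759600
TSS = (518309.616 / 759600) * 100 = 68.23

68.23 TSS


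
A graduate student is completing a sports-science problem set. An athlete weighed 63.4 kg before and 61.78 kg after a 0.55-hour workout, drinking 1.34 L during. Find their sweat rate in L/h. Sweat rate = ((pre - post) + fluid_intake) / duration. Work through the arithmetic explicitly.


Body mass change = 1.62 kg
Total sweat loss = 1.62 + 1.34 = 2.96 L
Rate = 2.96 / 0.55 = 5.382 L/h

5.382 L/h


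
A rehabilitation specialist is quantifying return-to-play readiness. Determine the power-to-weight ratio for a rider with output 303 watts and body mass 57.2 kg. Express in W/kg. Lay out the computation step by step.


P/W = 303 / 57.2 = 5.297 W/kg

5.297 W/kg


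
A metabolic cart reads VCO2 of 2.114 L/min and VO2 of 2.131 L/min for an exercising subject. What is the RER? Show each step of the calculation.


RER = VCO2 / VO2 = 2.114 / 2.131 = 0.992

0.992


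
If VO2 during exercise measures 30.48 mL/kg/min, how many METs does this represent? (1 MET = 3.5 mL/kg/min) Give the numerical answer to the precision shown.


METs = VO2 / 3.5 = 30.48 / 3.5 = 8.71

8.71 METs


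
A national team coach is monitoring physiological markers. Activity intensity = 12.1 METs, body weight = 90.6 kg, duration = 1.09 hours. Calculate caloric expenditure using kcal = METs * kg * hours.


kcal = 12.1 * 90.6 * 1.09
= 1096.26 * 1.09
= 1194.92 kcal

1194.92 kcal


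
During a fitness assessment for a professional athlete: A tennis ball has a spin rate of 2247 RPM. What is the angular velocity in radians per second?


Convert RPM to rad/s: multiply by 2*pi and divide by 60
omega = 2247 * 2 * pi / 60
= 235.305 rad/s

235.305 rad/s


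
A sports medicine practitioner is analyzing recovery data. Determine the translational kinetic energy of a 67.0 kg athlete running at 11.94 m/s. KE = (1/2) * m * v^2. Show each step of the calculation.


KE = 0.5 * m * v^2
= 0.5 * 67.0 * 11.94^2
= 0.5 * 67.0 * 142.5636
= 4775.88 J

4775.88 J


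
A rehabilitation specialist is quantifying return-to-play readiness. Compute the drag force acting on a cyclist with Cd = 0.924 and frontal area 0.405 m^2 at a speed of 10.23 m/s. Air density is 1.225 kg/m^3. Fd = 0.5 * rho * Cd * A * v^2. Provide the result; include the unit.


Step 1: v^2 = 104.6529
Step 2: Fd = 0.5 * 1.225 * 0.924 * 0.405 * 104.6529
= 23.987 N

23.987 N


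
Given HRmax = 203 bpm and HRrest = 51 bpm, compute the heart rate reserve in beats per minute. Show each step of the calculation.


Heart rate reserve = maximum HR minus resting HR
HRR = 203 - 51 = 152 bpm

152 bpm


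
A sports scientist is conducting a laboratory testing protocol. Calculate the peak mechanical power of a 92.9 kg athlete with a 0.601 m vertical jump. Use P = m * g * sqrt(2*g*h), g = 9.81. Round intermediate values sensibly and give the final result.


First, sqrt(2gh) = sqrt(2 * 9.81 * 0.601)
= sqrt(11.79162) = 3.433893 m/s
Power = 92.9 * 9.81 * 3.433893 = 3129.47 W

3129.47 W


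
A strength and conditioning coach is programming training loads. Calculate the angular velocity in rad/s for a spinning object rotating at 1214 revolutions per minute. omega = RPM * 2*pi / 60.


omega = RPM * 2*pi / 60
= 1214 * 6.28318531 / 60
= 127.13 rad/s

127.13 rad/s


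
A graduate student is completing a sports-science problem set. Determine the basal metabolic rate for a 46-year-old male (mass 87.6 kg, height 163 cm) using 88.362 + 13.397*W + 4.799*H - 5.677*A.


BMR = 88.362 + 13.397*87.6 + 4.799*163 - 5.677*46
= 1783.03 kcal/day

1783.03 kcal/day


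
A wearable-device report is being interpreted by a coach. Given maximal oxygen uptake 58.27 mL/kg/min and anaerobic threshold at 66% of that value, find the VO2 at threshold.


Percentage as decimal = 0.66
VO2 at AT = 58.27 * 0.66 = 38.46 mL/kg/min

38.46 mL/kg/min


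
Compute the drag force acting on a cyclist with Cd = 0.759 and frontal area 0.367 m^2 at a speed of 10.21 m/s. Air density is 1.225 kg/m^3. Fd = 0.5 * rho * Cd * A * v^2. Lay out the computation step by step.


Step 1: v^2 = 104.2441
Step 2: Fd = 0.5 * 1.225 * 0.759 * 0.367 * 104.2441
= 17.785 N

17.785 N


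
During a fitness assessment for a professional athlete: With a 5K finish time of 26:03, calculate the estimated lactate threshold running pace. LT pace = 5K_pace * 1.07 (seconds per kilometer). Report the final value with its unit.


Race duration = 1563 s for 5 km
Average pace = 1563 / 5 = 312.6 s/km
LT pace = 312.6 * 1.07
= 334.48 s/km

334.48 s/km


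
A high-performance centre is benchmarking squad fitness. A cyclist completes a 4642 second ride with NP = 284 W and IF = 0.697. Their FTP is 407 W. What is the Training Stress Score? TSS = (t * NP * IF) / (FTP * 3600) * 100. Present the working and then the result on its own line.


t * NP * IF = 4642 * 284 * 0.697 = 918874.616
FTP * 3600 = 1465200
TSS = (918874.616 / 1465200) * 100 = 62.71

62.71 TSS


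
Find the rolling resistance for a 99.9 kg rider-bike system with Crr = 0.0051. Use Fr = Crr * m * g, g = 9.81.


m * g = 99.9 * 9.81 = 980.019 N
Fr = 0.0051 * 980.019 = 4.998 N

4.998 N


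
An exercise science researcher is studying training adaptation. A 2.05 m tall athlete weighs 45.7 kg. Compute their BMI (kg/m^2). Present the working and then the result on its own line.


height^2 = 4.2025 m^2
BMI = 45.7 / 4.2025 = 10.87 kg/m^2

10.87 kg/m^2


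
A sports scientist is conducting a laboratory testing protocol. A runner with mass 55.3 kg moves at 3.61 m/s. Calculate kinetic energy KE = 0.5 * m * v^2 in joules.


v^2 = 3.61^2 = 13.0321
KE = 0.5 * 55.3 * 13.0321
= 360.34 J

360.34 J


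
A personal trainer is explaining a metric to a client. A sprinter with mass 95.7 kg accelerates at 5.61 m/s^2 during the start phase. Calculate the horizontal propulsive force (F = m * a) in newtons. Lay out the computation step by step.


F = m * a
= 95.7 * 5.61
= 536.88 N

536.88 N


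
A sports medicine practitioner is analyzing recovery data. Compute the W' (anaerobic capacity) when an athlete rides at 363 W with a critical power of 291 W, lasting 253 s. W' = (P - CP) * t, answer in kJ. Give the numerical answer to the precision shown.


Above-CP power = 72 W
Duration = 253 s
W' = 72 * 253 = 18216 J
Convert: 18216 / 1000 = 18.216 kJ

18.216 kJ


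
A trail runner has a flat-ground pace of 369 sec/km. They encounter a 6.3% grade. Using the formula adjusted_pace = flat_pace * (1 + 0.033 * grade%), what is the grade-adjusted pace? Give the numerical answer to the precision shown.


Grade factor = 1 + 0.033 * 6.3 = 1.2079
Adjusted = 369 * 1.2079 = 445.72 sec/km

445.72 s/km


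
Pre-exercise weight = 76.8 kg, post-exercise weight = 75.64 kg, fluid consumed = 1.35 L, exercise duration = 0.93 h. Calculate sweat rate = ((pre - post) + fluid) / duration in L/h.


Weight loss = 76.8 - 75.64 = 1.16 kg (approx L)
Total sweat = 1.16 + 1.35 = 2.51 L
Sweat rate = 2.51 / 0.93 = 2.699 L/h

2.699 L/h


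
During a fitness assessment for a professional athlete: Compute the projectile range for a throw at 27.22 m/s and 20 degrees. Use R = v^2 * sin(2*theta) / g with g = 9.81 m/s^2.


Two times the angle = 40 degrees
sin(40) = 0.642788
R = 740.9284 * 0.642788 / 9.81 = 48.548 m

48.548 m


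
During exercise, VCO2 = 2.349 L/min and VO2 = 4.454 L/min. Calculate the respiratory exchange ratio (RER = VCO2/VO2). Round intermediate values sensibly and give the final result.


RER = VCO2 / VO2
= 2.349 / 4.454
= 0.5274

0.5274


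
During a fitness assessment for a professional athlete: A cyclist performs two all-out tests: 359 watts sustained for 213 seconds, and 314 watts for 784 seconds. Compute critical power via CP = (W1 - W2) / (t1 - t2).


W1 = P1 * t1 = 359 * 213 = 76467 J
W2 = P2 * t2 = 314 * 784 = 246176 J
CP = (76467 - 246176) / (213 - 784)
= 297.21 W

297.21 W
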